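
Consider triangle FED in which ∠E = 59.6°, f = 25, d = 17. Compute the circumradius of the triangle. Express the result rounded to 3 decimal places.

12.752

By the law of cosines, e² = d² + f² − 2·d·f·cos E = 483.87, so e ≈ 21.997.
Area = ½·d·f·sin E ≈ 183.28.
Circumradius = e/(2 sin E) ≈ 12.752.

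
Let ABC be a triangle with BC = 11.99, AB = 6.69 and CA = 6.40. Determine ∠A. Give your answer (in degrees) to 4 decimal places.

By the law of cosines, cos A = (CA² + AB² − BC²) / (2·CA·AB) ≈ -0.67783, so ∠A ≈ 132.67°.

∠A ≈ 132.6744°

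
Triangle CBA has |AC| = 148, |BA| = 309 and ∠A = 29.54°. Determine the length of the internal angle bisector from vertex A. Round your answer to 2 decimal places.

t_A ≈ 193.53

By the law of cosines, |CB|² = |BA|² + |AC|² − 2·|BA|·|AC|·cos A = 37810, so |CB| ≈ 194.45.
The bisector from A has length 2·|BA|·|AC|·cos(∠A/2)/(|BA|+|AC|) ≈ 193.53.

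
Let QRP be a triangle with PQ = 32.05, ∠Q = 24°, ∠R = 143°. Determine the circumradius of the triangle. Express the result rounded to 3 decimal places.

The third angle is ∠P = 180° − ∠Q − ∠R = 13.00°.
Law of sines: RP = PQ·sin Q/sin R ≈ 21.661.
Law of sines: QR = PQ·sin P/sin R ≈ 11.98.
Circumradius = PQ/(2 sin R) ≈ 26.628.

26.628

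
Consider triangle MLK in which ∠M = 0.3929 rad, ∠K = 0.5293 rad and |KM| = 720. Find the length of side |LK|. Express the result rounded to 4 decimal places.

The third angle is ∠L = π − ∠K − ∠M = 2.2194 rad.
Law of sines: |LK| = |KM|·sin M/sin L ≈ 345.91.

345.9085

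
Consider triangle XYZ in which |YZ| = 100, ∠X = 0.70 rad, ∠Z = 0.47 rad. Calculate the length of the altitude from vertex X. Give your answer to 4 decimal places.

The third angle is ∠Y = π − ∠Z − ∠X = 1.972 rad.
Law of sines: |ZX| = |YZ|·sin Y/sin X ≈ 142.93.
Law of sines: |XY| = |YZ|·sin Z/sin X ≈ 70.3.
Area = ½·|YZ|·|ZX|·sin Z ≈ 3236.4.
The altitude from X has length 2·area/|YZ| ≈ 64.729.

64.7289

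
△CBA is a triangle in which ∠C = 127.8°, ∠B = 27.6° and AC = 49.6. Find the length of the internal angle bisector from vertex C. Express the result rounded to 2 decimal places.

The third angle is ∠A = 180° − ∠C − ∠B = 24.60°.
Law of sines: BA = AC·sin C/sin B ≈ 84.593.
Law of sines: CB = AC·sin A/sin B ≈ 44.567.
The bisector from C has length 2·AC·CB·cos(∠C/2)/(AC+CB) ≈ 20.655.

t_C ≈ 20.65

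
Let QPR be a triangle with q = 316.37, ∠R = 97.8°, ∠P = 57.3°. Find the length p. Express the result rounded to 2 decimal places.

632.32

The third angle is ∠Q = 180° − ∠P − ∠R = 24.90°.
Law of sines: p = q·sin P/sin Q ≈ 632.32.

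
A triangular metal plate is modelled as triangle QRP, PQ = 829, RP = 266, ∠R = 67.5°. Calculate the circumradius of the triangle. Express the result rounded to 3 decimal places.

Law of sines: sin Q = RP·sin R/PQ ≈ 0.29644.
Since PQ ≥ RP, only the acute value applies: ∠Q ≈ 17.24°.
Then ∠P = 180° − ∠R − ∠Q ≈ 95.26°.
Law of sines gives QR = PQ·sin P/sin R ≈ 893.53.
Circumradius = PQ/(2 sin R) ≈ 448.65.

448.652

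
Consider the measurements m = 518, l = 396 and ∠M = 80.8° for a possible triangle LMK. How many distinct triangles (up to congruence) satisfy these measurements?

1

l·sin M = 396·sin(80.8°) ≈ 390.9.
Since m ≥ l, exactly one triangle exists.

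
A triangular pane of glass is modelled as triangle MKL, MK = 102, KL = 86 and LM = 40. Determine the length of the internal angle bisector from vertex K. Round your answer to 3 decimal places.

By the law of cosines, cos K = (MK² + KL² − LM²) / (2·MK·KL) ≈ 0.92339, so ∠K ≈ 0.394 rad.
The bisector from K has length 2·MK·KL·cos(∠K/2)/(MK+KL) ≈ 91.514.

t_K ≈ 91.514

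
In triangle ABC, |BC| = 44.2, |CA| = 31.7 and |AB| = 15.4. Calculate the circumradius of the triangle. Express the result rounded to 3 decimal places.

R ≈ 32.277

By the law of cosines, cos A = (|CA|² + |AB|² − |BC|²) / (2·|CA|·|AB|) ≈ -0.72882, so ∠A ≈ 136.79°.
Circumradius = |BC|/(2 sin A) ≈ 32.277.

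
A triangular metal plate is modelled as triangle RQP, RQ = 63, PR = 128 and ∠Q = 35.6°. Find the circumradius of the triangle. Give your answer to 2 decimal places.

109.94

Law of sines: sin P = RQ·sin Q/PR ≈ 0.28651.
Since PR ≥ RQ, only the acute value applies: ∠P ≈ 16.65°.
Then ∠R = 180° − ∠Q − ∠P ≈ 127.75°.
Law of sines gives QP = PR·sin R/sin Q ≈ 173.86.
Circumradius = PR/(2 sin Q) ≈ 109.94.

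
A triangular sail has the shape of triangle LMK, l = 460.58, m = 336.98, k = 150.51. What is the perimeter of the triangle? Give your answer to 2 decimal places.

948.07

Perimeter = 460.58 + 336.98 + 150.51 = 948.07.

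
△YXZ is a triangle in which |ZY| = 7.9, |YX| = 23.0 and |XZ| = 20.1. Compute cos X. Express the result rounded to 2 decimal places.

By the law of cosines, cos X = (|YX|² + |XZ|² − |ZY|²) / (2·|YX|·|XZ|) ≈ 0.94160, so ∠X ≈ 19.68°.

cos X ≈ 0.94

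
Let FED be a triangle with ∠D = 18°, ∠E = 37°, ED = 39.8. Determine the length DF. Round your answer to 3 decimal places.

29.240

The third angle is ∠F = 180° − ∠E − ∠D = 125.00°.
Law of sines: DF = ED·sin E/sin F ≈ 29.24.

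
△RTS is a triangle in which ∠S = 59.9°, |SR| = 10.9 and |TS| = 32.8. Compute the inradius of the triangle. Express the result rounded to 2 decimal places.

r ≈ 4.26

By the law of cosines, |RT|² = |TS|² + |SR|² − 2·|TS|·|SR|·cos S = 836.05, so |RT| ≈ 28.915.
Area = ½·|TS|·|SR|·sin S ≈ 154.65.
Semiperimeter s = (32.8+10.9+28.915)/2 = 36.307.
Inradius = area/s = 154.65/36.307 ≈ 4.2596.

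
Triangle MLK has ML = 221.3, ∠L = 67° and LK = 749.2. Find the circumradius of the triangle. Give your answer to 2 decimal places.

R ≈ 376.60

By the law of cosines, KM² = ML² + LK² − 2·ML·LK·cos L = 4.8071e+05, so KM ≈ 693.33.
Area = ½·ML·LK·sin L ≈ 76309.
Circumradius = KM/(2 sin L) ≈ 376.6.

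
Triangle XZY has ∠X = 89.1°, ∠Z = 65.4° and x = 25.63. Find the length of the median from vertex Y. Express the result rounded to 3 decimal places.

m_Y ≈ 23.866

The third angle is ∠Y = 180° − ∠X − ∠Z = 25.50°.
Law of sines: z = x·sin Z/sin X ≈ 23.307.
Law of sines: y = x·sin Y/sin X ≈ 11.035.
Median from Y: ½√(2·x² + 2·z² − y²) ≈ 23.866.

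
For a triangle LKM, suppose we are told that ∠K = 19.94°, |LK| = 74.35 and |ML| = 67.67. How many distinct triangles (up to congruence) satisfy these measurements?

2

|LK|·sin K = 74.35·sin(19.94°) ≈ 25.36.
Since |LK| sin K < |ML| < |LK| (25.36 < 67.67 < 74.35), two triangles exist.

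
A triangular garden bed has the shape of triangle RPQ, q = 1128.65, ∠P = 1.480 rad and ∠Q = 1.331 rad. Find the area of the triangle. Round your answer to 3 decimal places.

The third angle is ∠R = π − ∠P − ∠Q = 0.331 rad.
Law of sines: r = q·sin R/sin Q ≈ 377.16.
Law of sines: p = q·sin P/sin Q ≈ 1157.1.
Area = ½·q·r·sin P ≈ 2.1196e+05.

area ≈ 211961.676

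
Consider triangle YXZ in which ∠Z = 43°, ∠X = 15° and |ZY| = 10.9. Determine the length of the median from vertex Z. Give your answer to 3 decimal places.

22.157

The third angle is ∠Y = 180° − ∠X − ∠Z = 122.00°.
Law of sines: |XZ| = |ZY|·sin Y/sin X ≈ 35.715.
Law of sines: |YX| = |ZY|·sin Z/sin X ≈ 28.722.
Median from Z: ½√(2·|XZ|² + 2·|ZY|² − |YX|²) ≈ 22.157.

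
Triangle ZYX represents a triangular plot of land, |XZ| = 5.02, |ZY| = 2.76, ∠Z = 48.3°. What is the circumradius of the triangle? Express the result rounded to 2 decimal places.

By the law of cosines, |YX|² = |XZ|² + |ZY|² − 2·|XZ|·|ZY|·cos Z = 14.384, so |YX| ≈ 3.7927.
Area = ½·|XZ|·|ZY|·sin Z ≈ 5.1724.
Circumradius = |YX|/(2 sin Z) ≈ 2.5398.

R ≈ 2.54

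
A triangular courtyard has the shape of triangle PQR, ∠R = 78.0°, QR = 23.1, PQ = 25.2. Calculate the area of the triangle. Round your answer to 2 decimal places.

Law of sines: sin P = QR·sin R/PQ ≈ 0.89664.
Since PQ ≥ QR, only the acute value applies: ∠P ≈ 63.72°.
Then ∠Q = 180° − ∠R − ∠P ≈ 38.28°.
Law of sines gives RP = PQ·sin Q/sin R ≈ 15.961.
Area = ½·PQ·QR·sin Q ≈ 180.32.

area ≈ 180.32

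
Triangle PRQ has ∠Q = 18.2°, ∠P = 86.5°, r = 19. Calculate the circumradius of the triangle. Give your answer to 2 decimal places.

9.82

The third angle is ∠R = 180° − ∠Q − ∠P = 75.30°.
Law of sines: p = r·sin P/sin R ≈ 19.606.
Law of sines: q = r·sin Q/sin R ≈ 6.1352.
Circumradius = r/(2 sin R) ≈ 9.8215.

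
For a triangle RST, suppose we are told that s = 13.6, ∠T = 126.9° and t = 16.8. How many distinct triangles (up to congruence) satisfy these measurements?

1

s·sin T = 13.6·sin(126.9°) ≈ 10.88.
Since ∠T is not acute, a triangle exists only if t > s; here t > s, so there is exactly one triangle.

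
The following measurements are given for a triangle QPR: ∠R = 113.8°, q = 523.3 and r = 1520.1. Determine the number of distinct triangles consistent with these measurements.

q·sin R = 523.3·sin(113.8°) ≈ 478.8.
Since ∠R is not acute, a triangle exists only if r > q; here r > q, so there is exactly one triangle.

1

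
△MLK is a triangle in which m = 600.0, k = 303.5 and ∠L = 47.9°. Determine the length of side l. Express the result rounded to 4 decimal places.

By the law of cosines, l² = k² + m² − 2·k·m·cos L = 2.0794e+05, so l ≈ 456.01.

456.0075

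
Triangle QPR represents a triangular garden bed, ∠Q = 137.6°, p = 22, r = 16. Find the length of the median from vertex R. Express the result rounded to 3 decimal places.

28.424

By the law of cosines, q² = p² + r² − 2·p·r·cos Q = 1259.9, so q ≈ 35.495.
Median from R: ½√(2·q² + 2·p² − r²) ≈ 28.424.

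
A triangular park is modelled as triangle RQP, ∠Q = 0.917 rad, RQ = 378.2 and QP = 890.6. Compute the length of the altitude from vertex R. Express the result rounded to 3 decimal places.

h_R ≈ 300.208

By the law of cosines, PR² = RQ² + QP² − 2·RQ·QP·cos Q = 5.2649e+05, so PR ≈ 725.59.
Area = ½·RQ·QP·sin Q ≈ 1.3368e+05.
The altitude from R has length 2·area/QP ≈ 300.21.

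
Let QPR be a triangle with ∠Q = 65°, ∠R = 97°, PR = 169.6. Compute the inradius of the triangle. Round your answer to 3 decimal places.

r ≈ 23.561

The third angle is ∠P = 180° − ∠R − ∠Q = 18.00°.
Law of sines: RQ = PR·sin P/sin Q ≈ 57.827.
Law of sines: QP = PR·sin R/sin Q ≈ 185.74.
Area = ½·PR·RQ·sin R ≈ 4867.2.
Semiperimeter s = (169.6+57.827+185.74)/2 = 206.58.
Inradius = area/s = 4867.2/206.58 ≈ 23.561.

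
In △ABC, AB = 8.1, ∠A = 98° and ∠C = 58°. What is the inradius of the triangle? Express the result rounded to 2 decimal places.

The third angle is ∠B = 180° − ∠C − ∠A = 24.00°.
Law of sines: BC = AB·sin A/sin C ≈ 9.4584.
Law of sines: CA = AB·sin B/sin C ≈ 3.8849.
Area = ½·AB·BC·sin B ≈ 15.581.
Semiperimeter s = (9.4584+3.8849+8.1)/2 = 10.722.
Inradius = area/s = 15.581/10.722 ≈ 1.4532.

1.45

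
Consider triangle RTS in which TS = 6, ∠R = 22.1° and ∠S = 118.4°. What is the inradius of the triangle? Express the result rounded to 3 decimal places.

r ≈ 1.774

The third angle is ∠T = 180° − ∠S − ∠R = 39.50°.
Law of sines: SR = TS·sin T/sin R ≈ 10.144.
Law of sines: RT = TS·sin S/sin R ≈ 14.029.
Area = ½·TS·SR·sin S ≈ 26.77.
Semiperimeter s = (6+10.144+14.029)/2 = 15.086.
Inradius = area/s = 26.77/15.086 ≈ 1.7744.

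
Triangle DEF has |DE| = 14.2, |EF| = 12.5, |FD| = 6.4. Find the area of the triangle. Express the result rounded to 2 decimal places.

Semiperimeter s = (12.5 + 6.4 + 14.2)/2 = 16.55.
Heron's formula: area = √(16.55·4.05·10.15·2.35) ≈ 39.985.

area ≈ 39.98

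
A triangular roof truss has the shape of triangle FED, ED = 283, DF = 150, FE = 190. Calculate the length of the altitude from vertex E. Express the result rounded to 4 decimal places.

Semiperimeter s = (283 + 150 + 190)/2 = 311.5.
Heron's formula: area = √(311.5·28.5·161.5·121.5) ≈ 13199.
The altitude from E has length 2·area/DF ≈ 175.98.

h_E ≈ 175.9805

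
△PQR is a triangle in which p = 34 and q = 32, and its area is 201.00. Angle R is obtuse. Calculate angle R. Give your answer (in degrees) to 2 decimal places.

158.32

From area = ½·p·q·sin R, we get sin R = 2·area/(p·q) ≈ 0.36949.
Taking the obtuse solution, ∠R ≈ 158.32°.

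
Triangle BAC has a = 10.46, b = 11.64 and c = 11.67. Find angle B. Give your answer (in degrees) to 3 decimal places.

∠B ≈ 63.191°

By the law of cosines, cos B = (a² + c² − b²) / (2·a·c) ≈ 0.45102, so ∠B ≈ 63.19°.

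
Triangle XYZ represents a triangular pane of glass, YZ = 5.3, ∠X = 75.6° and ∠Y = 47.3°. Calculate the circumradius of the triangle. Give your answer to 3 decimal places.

The third angle is ∠Z = 180° − ∠X − ∠Y = 57.10°.
Law of sines: ZX = YZ·sin Y/sin X ≈ 4.0214.
Law of sines: XY = YZ·sin Z/sin X ≈ 4.5943.
Circumradius = YZ/(2 sin X) ≈ 2.736.

2.736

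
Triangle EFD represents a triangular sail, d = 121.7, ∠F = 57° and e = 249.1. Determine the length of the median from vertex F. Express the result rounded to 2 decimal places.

By the law of cosines, f² = d² + e² − 2·d·e·cos F = 43840, so f ≈ 209.38.
Median from F: ½√(2·d² + 2·e² − f²) ≈ 165.74.

m_F ≈ 165.74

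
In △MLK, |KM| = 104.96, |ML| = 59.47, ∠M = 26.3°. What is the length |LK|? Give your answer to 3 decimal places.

57.979

By the law of cosines, |LK|² = |KM|² + |ML|² − 2·|KM|·|ML|·cos M = 3361.6, so |LK| ≈ 57.979.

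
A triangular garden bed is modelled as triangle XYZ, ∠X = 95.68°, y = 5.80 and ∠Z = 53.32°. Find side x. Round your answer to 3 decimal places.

The third angle is ∠Y = 180° − ∠Z − ∠X = 31.00°.
Law of sines: x = y·sin X/sin Y ≈ 11.206.

11.206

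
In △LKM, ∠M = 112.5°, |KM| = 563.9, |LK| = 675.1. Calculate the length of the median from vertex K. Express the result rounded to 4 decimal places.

m_K ≈ 612.7559

Law of sines: sin L = |KM|·sin M/|LK| ≈ 0.77170.
Since |LK| ≥ |KM|, only the acute value applies: ∠L ≈ 50.51°.
Then ∠K = 180° − ∠M − ∠L ≈ 16.99°.
Law of sines gives |ML| = |LK|·sin K/sin M ≈ 213.56.
Median from K: ½√(2·|LK|² + 2·|KM|² − |ML|²) ≈ 612.76.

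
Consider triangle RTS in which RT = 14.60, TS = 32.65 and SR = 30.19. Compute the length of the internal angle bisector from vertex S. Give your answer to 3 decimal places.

30.537

By the law of cosines, cos S = (TS² + SR² − RT²) / (2·TS·SR) ≈ 0.89494, so ∠S ≈ 0.462 rad.
The bisector from S has length 2·TS·SR·cos(∠S/2)/(TS+SR) ≈ 30.537.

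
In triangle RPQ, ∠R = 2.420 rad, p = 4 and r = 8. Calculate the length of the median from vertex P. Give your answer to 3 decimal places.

Law of sines: sin P = p·sin R/r ≈ 0.33029.
Since r ≥ p, only the acute value applies: ∠P ≈ 0.337 rad.
Then ∠Q = π − ∠R − ∠P ≈ 0.385 rad.
Law of sines gives q = r·sin Q/sin R ≈ 4.548.
Median from P: ½√(2·q² + 2·r² − p²) ≈ 6.1921.

6.192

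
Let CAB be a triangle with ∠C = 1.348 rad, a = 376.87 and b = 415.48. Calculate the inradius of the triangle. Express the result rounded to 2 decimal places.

r ≈ 118.58

By the law of cosines, c² = a² + b² − 2·a·b·cos C = 2.4546e+05, so c ≈ 495.44.
Area = ½·a·b·sin C ≈ 76356.
Semiperimeter s = (495.44+376.87+415.48)/2 = 643.89.
Inradius = area/s = 76356/643.89 ≈ 118.58.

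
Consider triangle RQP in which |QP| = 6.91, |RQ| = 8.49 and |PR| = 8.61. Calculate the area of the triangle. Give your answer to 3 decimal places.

area ≈ 27.017

Semiperimeter s = (6.91 + 8.61 + 8.49)/2 = 12.005.
Heron's formula: area = √(12.005·5.095·3.395·3.515) ≈ 27.017.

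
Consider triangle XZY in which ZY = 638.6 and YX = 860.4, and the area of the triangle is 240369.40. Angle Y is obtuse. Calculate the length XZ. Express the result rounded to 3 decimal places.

1296.231

From area = ½·ZY·YX·sin Y, we get sin Y = 2·area/(ZY·YX) ≈ 0.87494.
Taking the obtuse solution, ∠Y ≈ 118.96°.
Law of cosines then gives XZ ≈ 1296.2.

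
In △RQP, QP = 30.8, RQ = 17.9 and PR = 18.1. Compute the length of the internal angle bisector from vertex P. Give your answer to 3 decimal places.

t_P ≈ 21.972

By the law of cosines, cos P = (QP² + PR² − RQ²) / (2·QP·PR) ≈ 0.85729, so ∠P ≈ 30.99°.
The bisector from P has length 2·QP·PR·cos(∠P/2)/(QP+PR) ≈ 21.972.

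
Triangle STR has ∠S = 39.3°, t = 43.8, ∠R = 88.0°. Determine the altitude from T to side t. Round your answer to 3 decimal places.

h_T ≈ 34.854

The third angle is ∠T = 180° − ∠R − ∠S = 52.70°.
Law of sines: s = t·sin S/sin T ≈ 34.875.
Law of sines: r = t·sin R/sin T ≈ 55.028.
Area = ½·t·s·sin R ≈ 763.3.
The altitude from T has length 2·area/t ≈ 34.854.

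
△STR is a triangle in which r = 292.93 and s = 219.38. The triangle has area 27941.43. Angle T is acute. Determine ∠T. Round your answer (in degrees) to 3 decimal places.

60.412

From area = ½·r·s·sin T, we get sin T = 2·area/(r·s) ≈ 0.86960.
Taking the acute solution, ∠T ≈ 60.41°.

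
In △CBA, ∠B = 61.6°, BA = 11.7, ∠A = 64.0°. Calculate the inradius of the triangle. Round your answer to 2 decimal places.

The third angle is ∠C = 180° − ∠B − ∠A = 54.40°.
Law of sines: AC = BA·sin B/sin C ≈ 12.658.
Law of sines: CB = BA·sin A/sin C ≈ 12.933.
Area = ½·BA·AC·sin A ≈ 66.553.
Semiperimeter s = (11.7+12.658+12.933)/2 = 18.645.
Inradius = area/s = 66.553/18.645 ≈ 3.5694.

3.57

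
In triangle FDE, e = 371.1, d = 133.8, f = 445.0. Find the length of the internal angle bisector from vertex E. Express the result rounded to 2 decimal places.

t_E ≈ 187.26

By the law of cosines, cos E = (f² + d² − e²) / (2·f·d) ≈ 0.65679, so ∠E ≈ 48.94°.
The bisector from E has length 2·f·d·cos(∠E/2)/(f+d) ≈ 187.26.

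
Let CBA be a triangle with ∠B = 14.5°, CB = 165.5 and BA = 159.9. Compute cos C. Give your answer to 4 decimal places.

0.2580

By the law of cosines, AC² = CB² + BA² − 2·CB·BA·cos B = 1717.2, so AC ≈ 41.439.
Law of cosines again: cos C = (AC² + CB² − BA²)/(2·AC·CB) ≈ 0.25805, so ∠C ≈ 75.05°.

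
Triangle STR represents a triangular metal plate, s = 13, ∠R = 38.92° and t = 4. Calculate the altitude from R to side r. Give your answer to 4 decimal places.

3.2021

By the law of cosines, r² = s² + t² − 2·s·t·cos R = 104.09, so r ≈ 10.202.
Area = ½·s·t·sin R ≈ 16.334.
The altitude from R has length 2·area/r ≈ 3.2021.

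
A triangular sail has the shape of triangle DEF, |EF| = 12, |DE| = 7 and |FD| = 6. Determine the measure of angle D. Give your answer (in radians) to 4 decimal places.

By the law of cosines, cos D = (|FD|² + |DE|² − |EF|²) / (2·|FD|·|DE|) ≈ -0.70238, so ∠D ≈ 2.350 rad.

2.3495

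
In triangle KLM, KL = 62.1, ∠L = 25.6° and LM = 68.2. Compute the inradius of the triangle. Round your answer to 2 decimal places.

By the law of cosines, MK² = KL² + LM² − 2·KL·LM·cos L = 868.73, so MK ≈ 29.474.
Area = ½·KL·LM·sin L ≈ 914.99.
Semiperimeter s = (68.2+29.474+62.1)/2 = 79.887.
Inradius = area/s = 914.99/79.887 ≈ 11.454.

r ≈ 11.45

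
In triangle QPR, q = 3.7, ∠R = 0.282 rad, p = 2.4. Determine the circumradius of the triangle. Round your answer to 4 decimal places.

By the law of cosines, r² = q² + p² − 2·q·p·cos R = 2.3915, so r ≈ 1.5464.
Area = ½·q·p·sin R ≈ 1.2356.
Circumradius = r/(2 sin R) ≈ 2.7786.

2.7786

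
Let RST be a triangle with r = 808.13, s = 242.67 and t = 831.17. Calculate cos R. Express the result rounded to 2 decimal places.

By the law of cosines, cos R = (s² + t² − r²) / (2·s·t) ≈ 0.23961, so ∠R ≈ 1.3288 rad.

0.24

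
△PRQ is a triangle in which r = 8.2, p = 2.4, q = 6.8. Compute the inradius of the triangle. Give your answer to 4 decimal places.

Semiperimeter s = (2.4 + 8.2 + 6.8)/2 = 8.7.
Heron's formula: area = √(8.7·6.3·0.5·1.9) ≈ 7.2159.
Inradius = area/s = 7.2159/8.7 ≈ 0.82942.

0.8294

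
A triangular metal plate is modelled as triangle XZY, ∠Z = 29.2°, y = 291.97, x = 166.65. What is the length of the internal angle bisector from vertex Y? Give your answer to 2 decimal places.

t_Y ≈ 81.30

By the law of cosines, z² = y² + x² − 2·y·x·cos Z = 28072, so z ≈ 167.55.
Law of cosines again: cos Y = (x² + z² − y²)/(2·x·z) ≈ -0.52653, so ∠Y ≈ 121.77°.
The bisector from Y has length 2·x·z·cos(∠Y/2)/(x+z) ≈ 81.302.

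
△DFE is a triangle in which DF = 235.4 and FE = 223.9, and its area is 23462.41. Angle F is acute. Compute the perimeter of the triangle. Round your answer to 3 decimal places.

perimeter ≈ 699.185

From area = ½·DF·FE·sin F, we get sin F = 2·area/(DF·FE) ≈ 0.89031.
Taking the acute solution, ∠F ≈ 62.91°.
Law of cosines then gives ED ≈ 239.88.
Perimeter = 223.9 + 239.88 + 235.4 = 699.18.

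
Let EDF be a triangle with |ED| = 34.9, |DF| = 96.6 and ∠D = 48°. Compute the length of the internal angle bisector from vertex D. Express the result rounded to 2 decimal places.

46.84

By the law of cosines, |FE|² = |ED|² + |DF|² − 2·|ED|·|DF|·cos D = 6037.8, so |FE| ≈ 77.704.
The bisector from D has length 2·|ED|·|DF|·cos(∠D/2)/(|ED|+|DF|) ≈ 46.842.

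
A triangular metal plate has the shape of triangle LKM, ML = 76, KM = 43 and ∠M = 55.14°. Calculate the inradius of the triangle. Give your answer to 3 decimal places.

14.786

By the law of cosines, LK² = KM² + ML² − 2·KM·ML·cos M = 3889.2, so LK ≈ 62.363.
Area = ½·KM·ML·sin M ≈ 1340.8.
Semiperimeter s = (43+76+62.363)/2 = 90.682.
Inradius = area/s = 1340.8/90.682 ≈ 14.786.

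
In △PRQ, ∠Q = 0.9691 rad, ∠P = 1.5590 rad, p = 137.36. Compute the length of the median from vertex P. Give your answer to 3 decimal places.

The third angle is ∠R = π − ∠Q − ∠P = 0.6135 rad.
Law of sines: r = p·sin R/sin P ≈ 79.087.
Law of sines: q = p·sin Q/sin P ≈ 113.24.
Median from P: ½√(2·r² + 2·q² − p²) ≈ 69.445.

69.445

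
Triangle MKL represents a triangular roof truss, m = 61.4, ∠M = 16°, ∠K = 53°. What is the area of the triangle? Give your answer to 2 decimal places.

The third angle is ∠L = 180° − ∠M − ∠K = 111.00°.
Law of sines: k = m·sin K/sin M ≈ 177.9.
Law of sines: l = m·sin L/sin M ≈ 207.96.
Area = ½·m·k·sin L ≈ 5098.8.

5098.81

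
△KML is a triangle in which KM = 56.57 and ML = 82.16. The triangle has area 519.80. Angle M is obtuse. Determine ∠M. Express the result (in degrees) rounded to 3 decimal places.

From area = ½·KM·ML·sin M, we get sin M = 2·area/(KM·ML) ≈ 0.22368.
Taking the obtuse solution, ∠M ≈ 167.07°.

∠M ≈ 167.075°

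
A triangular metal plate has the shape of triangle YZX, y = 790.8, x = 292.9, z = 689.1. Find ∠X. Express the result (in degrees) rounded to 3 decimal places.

21.444

By the law of cosines, cos X = (y² + z² − x²) / (2·y·z) ≈ 0.93077, so ∠X ≈ 21.44°.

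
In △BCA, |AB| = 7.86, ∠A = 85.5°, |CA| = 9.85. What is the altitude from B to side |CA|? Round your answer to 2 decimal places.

By the law of cosines, |BC|² = |CA|² + |AB|² − 2·|CA|·|AB|·cos A = 146.65, so |BC| ≈ 12.11.
Area = ½·|CA|·|AB|·sin A ≈ 38.591.
The altitude from B has length 2·area/|CA| ≈ 7.8358.

h_B ≈ 7.84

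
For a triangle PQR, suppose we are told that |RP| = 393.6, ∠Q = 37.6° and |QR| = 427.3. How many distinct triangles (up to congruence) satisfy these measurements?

|QR|·sin Q = 427.3·sin(37.6°) ≈ 260.7.
Since |QR| sin Q < |RP| < |QR| (260.7 < 393.6 < 427.3), two triangles exist.

2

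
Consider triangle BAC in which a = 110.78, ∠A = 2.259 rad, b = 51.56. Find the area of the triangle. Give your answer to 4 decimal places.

Law of sines: sin B = b·sin A/a ≈ 0.35949.
Since a ≥ b, only the acute value applies: ∠B ≈ 0.368 rad.
Then ∠C = π − ∠A − ∠B ≈ 0.515 rad.
Law of sines gives c = a·sin C/sin A ≈ 70.626.
Area = ½·a·b·sin C ≈ 1406.3.

1406.3139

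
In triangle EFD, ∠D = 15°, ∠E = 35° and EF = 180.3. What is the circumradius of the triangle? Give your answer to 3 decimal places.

R ≈ 348.313

The third angle is ∠F = 180° − ∠D − ∠E = 130.00°.
Law of sines: FD = EF·sin E/sin D ≈ 399.57.
Law of sines: DE = EF·sin F/sin D ≈ 533.65.
Circumradius = EF/(2 sin D) ≈ 348.31.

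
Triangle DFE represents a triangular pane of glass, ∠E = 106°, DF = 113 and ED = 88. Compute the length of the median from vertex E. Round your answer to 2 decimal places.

Law of sines: sin F = ED·sin E/DF ≈ 0.74859.
Since DF ≥ ED, only the acute value applies: ∠F ≈ 48.47°.
Then ∠D = 180° − ∠E − ∠F ≈ 25.53°.
Law of sines gives FE = DF·sin D/sin E ≈ 50.666.
Median from E: ½√(2·FE² + 2·ED² − DF²) ≈ 44.309.

m_E ≈ 44.31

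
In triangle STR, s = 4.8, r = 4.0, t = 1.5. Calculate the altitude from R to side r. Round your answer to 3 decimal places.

Semiperimeter p = (4.8 + 1.5 + 4)/2 = 5.15.
Heron's formula: area = √(5.15·0.35·3.65·1.15) ≈ 2.7506.
The altitude from R has length 2·area/r ≈ 1.3753.

h_R ≈ 1.375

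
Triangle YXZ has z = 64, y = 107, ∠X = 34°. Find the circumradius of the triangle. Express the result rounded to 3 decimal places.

57.882

By the law of cosines, x² = z² + y² − 2·z·y·cos X = 4190.5, so x ≈ 64.734.
Area = ½·z·y·sin X ≈ 1914.7.
Circumradius = x/(2 sin X) ≈ 57.882.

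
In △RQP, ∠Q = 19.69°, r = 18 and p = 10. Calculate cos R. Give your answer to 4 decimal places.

cos R ≈ -0.7533

By the law of cosines, q² = p² + r² − 2·p·r·cos Q = 85.049, so q ≈ 9.2222.
Law of cosines again: cos R = (q² + p² − r²)/(2·q·p) ≈ -0.75335, so ∠R ≈ 138.88°.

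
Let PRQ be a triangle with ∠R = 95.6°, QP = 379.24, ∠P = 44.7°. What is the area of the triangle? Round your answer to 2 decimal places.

area ≈ 32465.20

The third angle is ∠Q = 180° − ∠P − ∠R = 39.70°.
Law of sines: RQ = QP·sin P/sin R ≈ 268.03.
Law of sines: PR = QP·sin Q/sin R ≈ 243.41.
Area = ½·QP·RQ·sin Q ≈ 32465.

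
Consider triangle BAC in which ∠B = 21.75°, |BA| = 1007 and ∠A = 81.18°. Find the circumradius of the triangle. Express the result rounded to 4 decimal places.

The third angle is ∠C = 180° − ∠B − ∠A = 77.07°.
Law of sines: |AC| = |BA|·sin B/sin C ≈ 382.86.
Law of sines: |CB| = |BA|·sin A/sin C ≈ 1021.
Circumradius = |BA|/(2 sin C) ≈ 516.6.

516.5988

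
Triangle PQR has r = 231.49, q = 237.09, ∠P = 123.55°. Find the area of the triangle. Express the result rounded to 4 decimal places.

Area = ½·q·r·sin P ≈ 22870.

area ≈ 22870.2535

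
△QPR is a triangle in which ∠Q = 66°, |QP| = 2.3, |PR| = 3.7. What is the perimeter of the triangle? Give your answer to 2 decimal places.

Law of sines: sin R = |QP|·sin Q/|PR| ≈ 0.56788.
Since |PR| ≥ |QP|, only the acute value applies: ∠R ≈ 34.60°.
Then ∠P = 180° − ∠Q − ∠R ≈ 79.40°.
Law of sines gives |RQ| = |PR|·sin P/sin Q ≈ 3.981.
Semiperimeter s = (3.7+3.981+2.3)/2 = 4.9905.
Perimeter = 3.7 + 3.981 + 2.3 = 9.981.

perimeter ≈ 9.98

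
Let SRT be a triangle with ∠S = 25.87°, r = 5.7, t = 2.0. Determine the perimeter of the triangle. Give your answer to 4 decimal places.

perimeter ≈ 11.6969

By the law of cosines, s² = r² + t² − 2·r·t·cos S = 15.975, so s ≈ 3.9969.
Semiperimeter p = (3.9969+5.7+2)/2 = 5.8484.
Perimeter = 3.9969 + 5.7 + 2 = 11.697.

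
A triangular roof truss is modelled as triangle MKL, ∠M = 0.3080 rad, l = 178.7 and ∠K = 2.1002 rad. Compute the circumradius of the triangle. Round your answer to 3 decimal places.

The third angle is ∠L = π − ∠M − ∠K = 0.7334 rad.
Law of sines: m = l·sin M/sin L ≈ 80.929.
Law of sines: k = l·sin K/sin L ≈ 230.41.
Circumradius = l/(2 sin L) ≈ 133.48.

R ≈ 133.479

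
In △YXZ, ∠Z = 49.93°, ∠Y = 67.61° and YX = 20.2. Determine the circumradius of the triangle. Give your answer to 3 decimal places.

The third angle is ∠X = 180° − ∠Z − ∠Y = 62.46°.
Law of sines: XZ = YX·sin Y/sin Z ≈ 24.406.
Law of sines: ZY = YX·sin X/sin Z ≈ 23.405.
Circumradius = YX/(2 sin Z) ≈ 13.198.

R ≈ 13.198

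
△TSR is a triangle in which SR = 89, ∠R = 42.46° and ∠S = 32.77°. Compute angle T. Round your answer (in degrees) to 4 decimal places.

∠T ≈ 104.7700°

The third angle is ∠T = 180° − ∠S − ∠R = 104.77°.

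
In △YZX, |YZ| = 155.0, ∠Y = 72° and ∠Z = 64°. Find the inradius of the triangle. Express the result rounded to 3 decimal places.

The third angle is ∠X = 180° − ∠Y − ∠Z = 44.00°.
Law of sines: |ZX| = |YZ|·sin Y/sin X ≈ 212.21.
Law of sines: |XY| = |YZ|·sin Z/sin X ≈ 200.55.
Area = ½·|YZ|·|ZX|·sin Z ≈ 14782.
Semiperimeter s = (212.21+200.55+155)/2 = 283.88.
Inradius = area/s = 14782/283.88 ≈ 52.071.

52.071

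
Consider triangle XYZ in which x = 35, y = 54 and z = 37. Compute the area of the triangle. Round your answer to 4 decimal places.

Semiperimeter s = (35 + 54 + 37)/2 = 63.
Heron's formula: area = √(63·28·9·26) ≈ 642.48.

642.4765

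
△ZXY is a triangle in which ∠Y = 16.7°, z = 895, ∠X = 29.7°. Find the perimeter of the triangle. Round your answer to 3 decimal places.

The third angle is ∠Z = 180° − ∠X − ∠Y = 133.60°.
Law of sines: x = z·sin X/sin Z ≈ 612.33.
Law of sines: y = z·sin Y/sin Z ≈ 355.15.
Semiperimeter s = (895+612.33+355.15)/2 = 931.24.
Perimeter = 895 + 612.33 + 355.15 = 1862.5.

1862.482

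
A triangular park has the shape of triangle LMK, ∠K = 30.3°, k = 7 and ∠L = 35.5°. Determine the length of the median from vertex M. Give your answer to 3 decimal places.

m_M ≈ 4.113

The third angle is ∠M = 180° − ∠K − ∠L = 114.20°.
Law of sines: l = k·sin L/sin K ≈ 8.0569.
Law of sines: m = k·sin M/sin K ≈ 12.655.
Median from M: ½√(2·k² + 2·l² − m²) ≈ 4.1133.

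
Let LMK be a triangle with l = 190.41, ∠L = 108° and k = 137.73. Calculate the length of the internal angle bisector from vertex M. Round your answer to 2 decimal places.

t_M ≈ 154.91

Law of sines: sin K = k·sin L/l ≈ 0.68793.
Since l ≥ k, only the acute value applies: ∠K ≈ 43.47°.
Then ∠M = 180° − ∠L − ∠K ≈ 28.53°.
Law of sines gives m = l·sin M/sin L ≈ 95.634.
The bisector from M has length 2·k·l·cos(∠M/2)/(k+l) ≈ 154.91.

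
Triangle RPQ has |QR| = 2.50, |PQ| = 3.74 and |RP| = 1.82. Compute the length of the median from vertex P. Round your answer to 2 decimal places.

Median from P: ½√(2·|RP|² + 2·|PQ|² − |QR|²) ≈ 2.6622.

2.66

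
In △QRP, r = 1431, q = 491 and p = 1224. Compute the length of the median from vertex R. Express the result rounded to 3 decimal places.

m_R ≈ 598.070

Median from R: ½√(2·p² + 2·q² − r²) ≈ 598.07.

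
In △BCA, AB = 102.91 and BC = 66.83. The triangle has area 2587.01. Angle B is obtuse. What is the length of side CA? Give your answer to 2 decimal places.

155.30

From area = ½·AB·BC·sin B, we get sin B = 2·area/(AB·BC) ≈ 0.75231.
Taking the obtuse solution, ∠B ≈ 131.21°.
Law of cosines then gives CA ≈ 155.3.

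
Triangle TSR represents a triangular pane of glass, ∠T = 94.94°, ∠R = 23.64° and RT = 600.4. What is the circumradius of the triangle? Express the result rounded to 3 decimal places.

The third angle is ∠S = 180° − ∠R − ∠T = 61.42°.
Law of sines: SR = RT·sin T/sin S ≈ 681.17.
Law of sines: TS = RT·sin R/sin S ≈ 274.16.
Circumradius = RT/(2 sin S) ≈ 341.86.

341.855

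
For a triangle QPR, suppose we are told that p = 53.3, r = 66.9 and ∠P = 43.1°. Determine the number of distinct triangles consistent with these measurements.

r·sin P = 66.9·sin(43.1°) ≈ 45.71.
Since r sin P < p < r (45.71 < 53.3 < 66.9), two triangles exist.

2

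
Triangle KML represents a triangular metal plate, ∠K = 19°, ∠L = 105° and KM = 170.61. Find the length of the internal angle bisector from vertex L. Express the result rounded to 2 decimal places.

50.27

The third angle is ∠M = 180° − ∠L − ∠K = 56.00°.
Law of sines: ML = KM·sin K/sin L ≈ 57.505.
Law of sines: LK = KM·sin M/sin L ≈ 146.43.
The bisector from L has length 2·ML·LK·cos(∠L/2)/(ML+LK) ≈ 50.271.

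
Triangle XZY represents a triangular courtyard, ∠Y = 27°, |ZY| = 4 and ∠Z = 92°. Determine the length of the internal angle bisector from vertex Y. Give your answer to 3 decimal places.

The third angle is ∠X = 180° − ∠Z − ∠Y = 61.00°.
Law of sines: |YX| = |ZY|·sin Z/sin X ≈ 4.5706.
Law of sines: |XZ| = |ZY|·sin Y/sin X ≈ 2.0763.
The bisector from Y has length 2·|ZY|·|YX|·cos(∠Y/2)/(|ZY|+|YX|) ≈ 4.1484.

4.148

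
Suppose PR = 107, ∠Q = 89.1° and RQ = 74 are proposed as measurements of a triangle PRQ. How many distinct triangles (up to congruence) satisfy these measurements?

RQ·sin Q = 74·sin(89.1°) ≈ 73.99.
Since PR ≥ RQ, exactly one triangle exists.

1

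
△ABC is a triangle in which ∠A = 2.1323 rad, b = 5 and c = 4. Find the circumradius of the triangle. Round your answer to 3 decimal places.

R ≈ 4.662

By the law of cosines, a² = b² + c² − 2·b·c·cos A = 62.298, so a ≈ 7.8929.
Area = ½·b·c·sin A ≈ 8.4646.
Circumradius = a/(2 sin A) ≈ 4.6623.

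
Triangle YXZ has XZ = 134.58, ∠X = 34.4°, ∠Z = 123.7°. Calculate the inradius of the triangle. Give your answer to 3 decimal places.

35.740

The third angle is ∠Y = 180° − ∠X − ∠Z = 21.90°.
Law of sines: ZY = XZ·sin X/sin Y ≈ 203.85.
Law of sines: YX = XZ·sin Z/sin Y ≈ 300.18.
Area = ½·XZ·ZY·sin Z ≈ 11412.
Semiperimeter s = (134.58+203.85+300.18)/2 = 319.31.
Inradius = area/s = 11412/319.31 ≈ 35.74.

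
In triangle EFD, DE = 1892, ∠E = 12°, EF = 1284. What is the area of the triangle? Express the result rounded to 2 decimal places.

area ≈ 252542.85

Area = ½·DE·EF·sin E ≈ 2.5254e+05.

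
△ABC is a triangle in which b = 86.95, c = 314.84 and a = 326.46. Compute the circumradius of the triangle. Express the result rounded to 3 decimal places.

R ≈ 163.230

By the law of cosines, cos A = (b² + c² − a²) / (2·b·c) ≈ 0.00198, so ∠A ≈ 89.89°.
Circumradius = a/(2 sin A) ≈ 163.23.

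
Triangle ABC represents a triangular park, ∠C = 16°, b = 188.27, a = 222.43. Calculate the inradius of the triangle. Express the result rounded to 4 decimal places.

r ≈ 24.1928

By the law of cosines, c² = a² + b² − 2·a·b·cos C = 4411.4, so c ≈ 66.418.
Area = ½·a·b·sin C ≈ 5771.4.
Semiperimeter s = (222.43+188.27+66.418)/2 = 238.56.
Inradius = area/s = 5771.4/238.56 ≈ 24.193.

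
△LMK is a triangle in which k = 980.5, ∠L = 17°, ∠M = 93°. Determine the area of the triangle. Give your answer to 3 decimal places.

149354.781

The third angle is ∠K = 180° − ∠L − ∠M = 70.00°.
Law of sines: l = k·sin L/sin K ≈ 305.07.
Law of sines: m = k·sin M/sin K ≈ 1042.
Area = ½·k·l·sin M ≈ 1.4935e+05.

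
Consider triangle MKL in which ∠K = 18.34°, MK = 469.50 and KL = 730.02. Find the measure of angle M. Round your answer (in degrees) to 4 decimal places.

134.2079

By the law of cosines, LM² = MK² + KL² − 2·MK·KL·cos K = 1.0269e+05, so LM ≈ 320.45.
Law of cosines again: cos M = (LM² + MK² − KL²)/(2·LM·MK) ≈ -0.69726, so ∠M ≈ 134.21°.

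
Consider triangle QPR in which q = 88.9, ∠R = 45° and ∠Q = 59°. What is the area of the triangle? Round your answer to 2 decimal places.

area ≈ 3162.98

The third angle is ∠P = 180° − ∠R − ∠Q = 76.00°.
Law of sines: p = q·sin P/sin Q ≈ 100.63.
Law of sines: r = q·sin R/sin Q ≈ 73.337.
Area = ½·q·p·sin R ≈ 3163.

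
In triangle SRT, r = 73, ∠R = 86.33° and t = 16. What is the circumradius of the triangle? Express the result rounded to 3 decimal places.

36.575

Law of sines: sin T = t·sin R/r ≈ 0.21873.
Since r ≥ t, only the acute value applies: ∠T ≈ 12.63°.
Then ∠S = 180° − ∠R − ∠T ≈ 81.04°.
Law of sines gives s = r·sin S/sin R ≈ 72.257.
Circumradius = r/(2 sin R) ≈ 36.575.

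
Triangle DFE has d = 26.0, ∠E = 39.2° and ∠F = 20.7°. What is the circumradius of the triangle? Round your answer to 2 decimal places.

R ≈ 15.03

The third angle is ∠D = 180° − ∠F − ∠E = 120.10°.
Law of sines: f = d·sin F/sin D ≈ 10.623.
Law of sines: e = d·sin E/sin D ≈ 18.994.
Circumradius = d/(2 sin D) ≈ 15.026.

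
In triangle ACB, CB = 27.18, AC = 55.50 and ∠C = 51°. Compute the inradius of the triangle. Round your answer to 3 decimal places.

9.267

By the law of cosines, BA² = AC² + CB² − 2·AC·CB·cos C = 1920.4, so BA ≈ 43.822.
Area = ½·AC·CB·sin C ≈ 586.16.
Semiperimeter s = (27.18+43.822+55.5)/2 = 63.251.
Inradius = area/s = 586.16/63.251 ≈ 9.2672.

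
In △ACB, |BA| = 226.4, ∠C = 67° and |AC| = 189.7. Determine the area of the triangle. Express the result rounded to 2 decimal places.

area ≈ 19052.94

Law of sines: sin B = |AC|·sin C/|BA| ≈ 0.77129.
Since |BA| ≥ |AC|, only the acute value applies: ∠B ≈ 50.47°.
Then ∠A = 180° − ∠C − ∠B ≈ 62.53°.
Law of sines gives |CB| = |BA|·sin A/sin C ≈ 218.22.
Area = ½·|BA|·|AC|·sin A ≈ 19053.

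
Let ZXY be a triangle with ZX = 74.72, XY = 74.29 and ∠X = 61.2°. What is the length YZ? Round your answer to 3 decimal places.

By the law of cosines, YZ² = ZX² + XY² − 2·ZX·XY·cos X = 5753.7, so YZ ≈ 75.853.

75.853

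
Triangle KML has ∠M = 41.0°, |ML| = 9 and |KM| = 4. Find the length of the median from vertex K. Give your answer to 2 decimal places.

3.01

By the law of cosines, |LK|² = |KM|² + |ML|² − 2·|KM|·|ML|·cos M = 42.661, so |LK| ≈ 6.5315.
Median from K: ½√(2·|LK|² + 2·|KM|² − |ML|²) ≈ 3.0134.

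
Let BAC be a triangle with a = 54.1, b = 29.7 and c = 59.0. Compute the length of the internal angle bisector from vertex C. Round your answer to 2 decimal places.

t_C ≈ 28.47

By the law of cosines, cos C = (b² + a² − c²) / (2·b·a) ≈ 0.10204, so ∠C ≈ 84.14°.
The bisector from C has length 2·b·a·cos(∠C/2)/(b+a) ≈ 28.466.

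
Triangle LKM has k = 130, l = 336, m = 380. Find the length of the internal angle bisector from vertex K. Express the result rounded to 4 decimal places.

351.3843

By the law of cosines, cos K = (m² + l² − k²) / (2·m·l) ≈ 0.94140, so ∠K ≈ 19.71°.
The bisector from K has length 2·m·l·cos(∠K/2)/(m+l) ≈ 351.38.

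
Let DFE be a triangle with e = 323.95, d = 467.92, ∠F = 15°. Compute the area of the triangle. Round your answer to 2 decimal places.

Area = ½·e·d·sin F ≈ 19616.

19616.24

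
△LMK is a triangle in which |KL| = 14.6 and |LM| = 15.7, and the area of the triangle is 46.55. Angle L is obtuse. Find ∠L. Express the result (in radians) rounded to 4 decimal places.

2.7233

From area = ½·|KL|·|LM|·sin L, we get sin L = 2·area/(|KL|·|LM|) ≈ 0.40616.
Taking the obtuse solution, ∠L ≈ 2.7233 rad.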